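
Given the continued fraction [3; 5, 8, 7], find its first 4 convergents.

Using the convergent recurrence p_i = a_i*p_{i-1} + p_{i-2}, q_i = a_i*q_{i-1} + q_{i-2} with p_{-2}=0, p_{-1}=1, q_{-2}=1, q_{-1}=0:
  i=0: a_0=3, p_0 = 3*1 + 0 = 3, q_0 = 3*0 + 1 = 1.
  i=1: a_1=5, p_1 = 5*3 + 1 = 16, q_1 = 5*1 + 0 = 5.
  i=2: a_2=8, p_2 = 8*16 + 3 = 131, q_2 = 8*5 + 1 = 41.
  i=3: a_3=7, p_3 = 7*131 + 16 = 933, q_3 = 7*41 + 5 = 292.

3/1, 16/5, 131/41, 933/292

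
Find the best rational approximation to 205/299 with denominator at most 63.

24/35

Expand x = 205/299 as a continued fraction with the Euclidean algorithm:
  205 = 0*299 + 205, so a_0 = 0.
  299 = 1*205 + 94, so a_1 = 1.
  205 = 2*94 + 17, so a_2 = 2.
  94 = 5*17 + 9, so a_3 = 5.
  17 = 1*9 + 8, so a_4 = 1.
  9 = 1*8 + 1, so a_5 = 1.
  8 = 8*1 + 0, so a_6 = 8.
so x = [0; 1, 2, 5, 1, 1, 8].
Convergents (p_i = a_i*p_{i-1} + p_{i-2}, q_i = a_i*q_{i-1} + q_{i-2} with p_{-2}=0, p_{-1}=1, q_{-2}=1, q_{-1}=0), until the denominator exceeds 63:
  i=0: a_0=0, p_0 = 0*1 + 0 = 0, q_0 = 0*0 + 1 = 1.
  i=1: a_1=1, p_1 = 1*0 + 1 = 1, q_1 = 1*1 + 0 = 1.
  i=2: a_2=2, p_2 = 2*1 + 0 = 2, q_2 = 2*1 + 1 = 3.
  i=3: a_3=5, p_3 = 5*2 + 1 = 11, q_3 = 5*3 + 1 = 16.
  i=4: a_4=1, p_4 = 1*11 + 2 = 13, q_4 = 1*16 + 3 = 19.
  i=5: a_5=1, p_5 = 1*13 + 11 = 24, q_5 = 1*19 + 16 = 35.
  i=6: a_6=8, p_6 = 8*24 + 13 = 205, q_6 = 8*35 + 19 = 299.
q_6 = 299 > 63, so the last convergent with denominator <= 63 is p_5/q_5 = 24/35.
The closest fraction with denominator <= 63 is either p_5/q_5 or the intermediate fraction (k*p_5 + p_4)/(k*q_5 + q_4) with the largest k >= 1 whose denominator stays <= 63; these approach x as k grows, and every other convergent or intermediate fraction in range is farther away.
Largest k: floor((63 - q_4)/q_5) = floor((63 - 19)/35) = 1.
That gives (1*24 + 13)/(1*35 + 19) = 37/54.
Compare the errors: |x - 24/35| = |205*35 - 24*299|/(299*35) = 1/10465, and |x - 37/54| = |205*54 - 37*299|/(299*54) = 7/16146.
Cross-multiplying, 1*16146 = 16146 < 73255 = 7*10465, so 1/10465 is smaller: the convergent 24/35 is closer to x than 37/54.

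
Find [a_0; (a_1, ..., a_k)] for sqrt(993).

[31; (1, 1, 20, 1, 1, 62)]

Write x_i = (sqrt(993) + m_i)/d_i with (m_0, d_0) = (0, 1). a_0 = floor(sqrt(993)) = 31, since 31^2 = 961 <= 993 < 1024 = 32^2.
Iterate m_{i+1} = d_i*a_i - m_i, d_{i+1} = (993 - m_{i+1}^2)/d_i, a_{i+1} = floor((a_0 + m_{i+1})/d_{i+1}):
  m_1 = 1*31 - 0 = 31, d_1 = (993 - 31^2)/1 = 32/1 = 32, a_1 = floor((31 + 31)/32) = 1.
  m_2 = 32*1 - 31 = 1, d_2 = (993 - 1^2)/32 = 992/32 = 31, a_2 = floor((31 + 1)/31) = 1.
  m_3 = 31*1 - 1 = 30, d_3 = (993 - 30^2)/31 = 93/31 = 3, a_3 = floor((31 + 30)/3) = 20.
  m_4 = 3*20 - 30 = 30, d_4 = (993 - 30^2)/3 = 93/3 = 31, a_4 = floor((31 + 30)/31) = 1.
  m_5 = 31*1 - 30 = 1, d_5 = (993 - 1^2)/31 = 992/31 = 32, a_5 = floor((31 + 1)/32) = 1.
  m_6 = 32*1 - 1 = 31, d_6 = (993 - 31^2)/32 = 32/32 = 1, a_6 = floor((31 + 31)/1) = 62.
  m_7 = 1*62 - 31 = 31, d_7 = (993 - 31^2)/1 = 32/1 = 32: (m_7, d_7) = (m_1, d_1) = (31, 32), so from here the quotients repeat a_1, ..., a_6; the period length is 6.
Hence the expansion of sqrt(993) is a_0 = 31 followed by the repeating block 1, 1, 20, 1, 1, 62 (period 6).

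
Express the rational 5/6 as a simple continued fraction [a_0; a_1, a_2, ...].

[0; 1, 5]

Run the Euclidean algorithm on 5 and 6; the successive quotients are the partial quotients a_0, a_1, ... (each step inverts the fractional part left over by the previous one):
  5 = 0*6 + 5, so a_0 = 0.
  6 = 1*5 + 1, so a_1 = 1.
  5 = 5*1 + 0, so a_2 = 5.
The remainder reaches 0 after 3 divisions, so the expansion has 3 partial quotients, read off in order.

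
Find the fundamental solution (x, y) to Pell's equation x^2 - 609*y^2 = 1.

First expand sqrt(609) as a continued fraction. With x_i = (sqrt(609) + m_i)/d_i and (m_0, d_0) = (0, 1): a_0 = floor(sqrt(609)) = 24, since 24^2 = 576 <= 609 < 625 = 25^2.
Iterate m_{i+1} = d_i*a_i - m_i, d_{i+1} = (609 - m_{i+1}^2)/d_i, a_{i+1} = floor((a_0 + m_{i+1})/d_{i+1}):
  m_1 = 1*24 - 0 = 24, d_1 = (609 - 24^2)/1 = 33/1 = 33, a_1 = floor((24 + 24)/33) = 1.
  m_2 = 33*1 - 24 = 9, d_2 = (609 - 9^2)/33 = 528/33 = 16, a_2 = floor((24 + 9)/16) = 2.
  m_3 = 16*2 - 9 = 23, d_3 = (609 - 23^2)/16 = 80/16 = 5, a_3 = floor((24 + 23)/5) = 9.
  m_4 = 5*9 - 23 = 22, d_4 = (609 - 22^2)/5 = 125/5 = 25, a_4 = floor((24 + 22)/25) = 1.
  m_5 = 25*1 - 22 = 3, d_5 = (609 - 3^2)/25 = 600/25 = 24, a_5 = floor((24 + 3)/24) = 1.
  m_6 = 24*1 - 3 = 21, d_6 = (609 - 21^2)/24 = 168/24 = 7, a_6 = floor((24 + 21)/7) = 6.
  m_7 = 7*6 - 21 = 21, d_7 = (609 - 21^2)/7 = 168/7 = 24, a_7 = floor((24 + 21)/24) = 1.
  m_8 = 24*1 - 21 = 3, d_8 = (609 - 3^2)/24 = 600/24 = 25, a_8 = floor((24 + 3)/25) = 1.
  m_9 = 25*1 - 3 = 22, d_9 = (609 - 22^2)/25 = 125/25 = 5, a_9 = floor((24 + 22)/5) = 9.
  m_10 = 5*9 - 22 = 23, d_10 = (609 - 23^2)/5 = 80/5 = 16, a_10 = floor((24 + 23)/16) = 2.
  m_11 = 16*2 - 23 = 9, d_11 = (609 - 9^2)/16 = 528/16 = 33, a_11 = floor((24 + 9)/33) = 1.
  m_12 = 33*1 - 9 = 24, d_12 = (609 - 24^2)/33 = 33/33 = 1, a_12 = floor((24 + 24)/1) = 48.
  m_13 = 1*48 - 24 = 24, d_13 = (609 - 24^2)/1 = 33/1 = 33: (m_13, d_13) = (m_1, d_1) = (24, 33), so from here the quotients repeat a_1, ..., a_12; the period length is 12.
So sqrt(609) = [24; (1, 2, 9, 1, 1, 6, 1, 1, 9, 2, 1, 48)] with period length k = 12.
k is even, so the fundamental solution of x^2 - 609y^2 = 1 is (p_{k-1}, q_{k-1}) = (p_11, q_11); compute convergents through index 11.
Convergents (p_i = a_i*p_{i-1} + p_{i-2}, q_i = a_i*q_{i-1} + q_{i-2} with p_{-2}=0, p_{-1}=1, q_{-2}=1, q_{-1}=0):
  i=0: a_0=24, p_0 = 24*1 + 0 = 24, q_0 = 24*0 + 1 = 1.
  i=1: a_1=1, p_1 = 1*24 + 1 = 25, q_1 = 1*1 + 0 = 1.
  i=2: a_2=2, p_2 = 2*25 + 24 = 74, q_2 = 2*1 + 1 = 3.
  i=3: a_3=9, p_3 = 9*74 + 25 = 691, q_3 = 9*3 + 1 = 28.
  i=4: a_4=1, p_4 = 1*691 + 74 = 765, q_4 = 1*28 + 3 = 31.
  i=5: a_5=1, p_5 = 1*765 + 691 = 1456, q_5 = 1*31 + 28 = 59.
  i=6: a_6=6, p_6 = 6*1456 + 765 = 9501, q_6 = 6*59 + 31 = 385.
  i=7: a_7=1, p_7 = 1*9501 + 1456 = 10957, q_7 = 1*385 + 59 = 444.
  i=8: a_8=1, p_8 = 1*10957 + 9501 = 20458, q_8 = 1*444 + 385 = 829.
  i=9: a_9=9, p_9 = 9*20458 + 10957 = 195079, q_9 = 9*829 + 444 = 7905.
  i=10: a_10=2, p_10 = 2*195079 + 20458 = 410616, q_10 = 2*7905 + 829 = 16639.
  i=11: a_11=1, p_11 = 1*410616 + 195079 = 605695, q_11 = 1*16639 + 7905 = 24544.
Check: 605695^2 - 609*24544^2 = 366866433025 - 366866433024 = 1, so (x, y) = (605695, 24544) solves the equation, and by the theorem it is the least positive solution.

(x, y) = (605695, 24544)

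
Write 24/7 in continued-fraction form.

Run the Euclidean algorithm on 24 and 7; the successive quotients are the partial quotients a_0, a_1, ... (each step inverts the fractional part left over by the previous one):
  24 = 3*7 + 3, so a_0 = 3.
  7 = 2*3 + 1, so a_1 = 2.
  3 = 3*1 + 0, so a_2 = 3.
The remainder reaches 0 after 3 divisions, so the expansion has 3 partial quotients, read off in order.

[3; 2, 3]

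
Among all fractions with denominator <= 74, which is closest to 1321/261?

248/49

Expand x = 1321/261 as a continued fraction with the Euclidean algorithm:
  1321 = 5*261 + 16, so a_0 = 5.
  261 = 16*16 + 5, so a_1 = 16.
  16 = 3*5 + 1, so a_2 = 3.
  5 = 5*1 + 0, so a_3 = 5.
so x = [5; 16, 3, 5].
Convergents (p_i = a_i*p_{i-1} + p_{i-2}, q_i = a_i*q_{i-1} + q_{i-2} with p_{-2}=0, p_{-1}=1, q_{-2}=1, q_{-1}=0), until the denominator exceeds 74:
  i=0: a_0=5, p_0 = 5*1 + 0 = 5, q_0 = 5*0 + 1 = 1.
  i=1: a_1=16, p_1 = 16*5 + 1 = 81, q_1 = 16*1 + 0 = 16.
  i=2: a_2=3, p_2 = 3*81 + 5 = 248, q_2 = 3*16 + 1 = 49.
  i=3: a_3=5, p_3 = 5*248 + 81 = 1321, q_3 = 5*49 + 16 = 261.
q_3 = 261 > 74, so the last convergent with denominator <= 74 is p_2/q_2 = 248/49.
The closest fraction with denominator <= 74 is either p_2/q_2 or the intermediate fraction (k*p_2 + p_1)/(k*q_2 + q_1) with the largest k >= 1 whose denominator stays <= 74; these approach x as k grows, and every other convergent or intermediate fraction in range is farther away.
Largest k: floor((74 - q_1)/q_2) = floor((74 - 16)/49) = 1.
That gives (1*248 + 81)/(1*49 + 16) = 329/65.
Compare the errors: |x - 248/49| = |1321*49 - 248*261|/(261*49) = 1/12789, and |x - 329/65| = |1321*65 - 329*261|/(261*65) = 4/16965.
Cross-multiplying, 1*16965 = 16965 < 51156 = 4*12789, so 1/12789 is smaller: the convergent 248/49 is closer to x than 329/65.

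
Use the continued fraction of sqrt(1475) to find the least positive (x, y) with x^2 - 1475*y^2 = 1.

First expand sqrt(1475) as a continued fraction. With x_i = (sqrt(1475) + m_i)/d_i and (m_0, d_0) = (0, 1): a_0 = floor(sqrt(1475)) = 38, since 38^2 = 1444 <= 1475 < 1521 = 39^2.
Iterate m_{i+1} = d_i*a_i - m_i, d_{i+1} = (1475 - m_{i+1}^2)/d_i, a_{i+1} = floor((a_0 + m_{i+1})/d_{i+1}):
  m_1 = 1*38 - 0 = 38, d_1 = (1475 - 38^2)/1 = 31/1 = 31, a_1 = floor((38 + 38)/31) = 2.
  m_2 = 31*2 - 38 = 24, d_2 = (1475 - 24^2)/31 = 899/31 = 29, a_2 = floor((38 + 24)/29) = 2.
  m_3 = 29*2 - 24 = 34, d_3 = (1475 - 34^2)/29 = 319/29 = 11, a_3 = floor((38 + 34)/11) = 6.
  m_4 = 11*6 - 34 = 32, d_4 = (1475 - 32^2)/11 = 451/11 = 41, a_4 = floor((38 + 32)/41) = 1.
  m_5 = 41*1 - 32 = 9, d_5 = (1475 - 9^2)/41 = 1394/41 = 34, a_5 = floor((38 + 9)/34) = 1.
  m_6 = 34*1 - 9 = 25, d_6 = (1475 - 25^2)/34 = 850/34 = 25, a_6 = floor((38 + 25)/25) = 2.
  m_7 = 25*2 - 25 = 25, d_7 = (1475 - 25^2)/25 = 850/25 = 34, a_7 = floor((38 + 25)/34) = 1.
  m_8 = 34*1 - 25 = 9, d_8 = (1475 - 9^2)/34 = 1394/34 = 41, a_8 = floor((38 + 9)/41) = 1.
  m_9 = 41*1 - 9 = 32, d_9 = (1475 - 32^2)/41 = 451/41 = 11, a_9 = floor((38 + 32)/11) = 6.
  m_10 = 11*6 - 32 = 34, d_10 = (1475 - 34^2)/11 = 319/11 = 29, a_10 = floor((38 + 34)/29) = 2.
  m_11 = 29*2 - 34 = 24, d_11 = (1475 - 24^2)/29 = 899/29 = 31, a_11 = floor((38 + 24)/31) = 2.
  m_12 = 31*2 - 24 = 38, d_12 = (1475 - 38^2)/31 = 31/31 = 1, a_12 = floor((38 + 38)/1) = 76.
  m_13 = 1*76 - 38 = 38, d_13 = (1475 - 38^2)/1 = 31/1 = 31: (m_13, d_13) = (m_1, d_1) = (38, 31), so from here the quotients repeat a_1, ..., a_12; the period length is 12.
So sqrt(1475) = [38; (2, 2, 6, 1, 1, 2, 1, 1, 6, 2, 2, 76)] with period length k = 12.
k is even, so the fundamental solution of x^2 - 1475y^2 = 1 is (p_{k-1}, q_{k-1}) = (p_11, q_11); compute convergents through index 11.
Convergents (p_i = a_i*p_{i-1} + p_{i-2}, q_i = a_i*q_{i-1} + q_{i-2} with p_{-2}=0, p_{-1}=1, q_{-2}=1, q_{-1}=0):
  i=0: a_0=38, p_0 = 38*1 + 0 = 38, q_0 = 38*0 + 1 = 1.
  i=1: a_1=2, p_1 = 2*38 + 1 = 77, q_1 = 2*1 + 0 = 2.
  i=2: a_2=2, p_2 = 2*77 + 38 = 192, q_2 = 2*2 + 1 = 5.
  i=3: a_3=6, p_3 = 6*192 + 77 = 1229, q_3 = 6*5 + 2 = 32.
  i=4: a_4=1, p_4 = 1*1229 + 192 = 1421, q_4 = 1*32 + 5 = 37.
  i=5: a_5=1, p_5 = 1*1421 + 1229 = 2650, q_5 = 1*37 + 32 = 69.
  i=6: a_6=2, p_6 = 2*2650 + 1421 = 6721, q_6 = 2*69 + 37 = 175.
  i=7: a_7=1, p_7 = 1*6721 + 2650 = 9371, q_7 = 1*175 + 69 = 244.
  i=8: a_8=1, p_8 = 1*9371 + 6721 = 16092, q_8 = 1*244 + 175 = 419.
  i=9: a_9=6, p_9 = 6*16092 + 9371 = 105923, q_9 = 6*419 + 244 = 2758.
  i=10: a_10=2, p_10 = 2*105923 + 16092 = 227938, q_10 = 2*2758 + 419 = 5935.
  i=11: a_11=2, p_11 = 2*227938 + 105923 = 561799, q_11 = 2*5935 + 2758 = 14628.
Check: 561799^2 - 1475*14628^2 = 315618116401 - 315618116400 = 1, so (x, y) = (561799, 14628) solves the equation, and by the theorem it is the least positive solution.

(x, y) = (561799, 14628)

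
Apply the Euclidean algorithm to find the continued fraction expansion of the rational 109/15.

Run the Euclidean algorithm on 109 and 15; the successive quotients are the partial quotients a_0, a_1, ... (each step inverts the fractional part left over by the previous one):
  109 = 7*15 + 4, so a_0 = 7.
  15 = 3*4 + 3, so a_1 = 3.
  4 = 1*3 + 1, so a_2 = 1.
  3 = 3*1 + 0, so a_3 = 3.
The remainder reaches 0 after 4 divisions, so the expansion has 4 partial quotients, read off in order.

[7; 3, 1, 3]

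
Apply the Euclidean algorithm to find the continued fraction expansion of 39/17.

[2; 3, 2, 2]

Run the Euclidean algorithm on 39 and 17; the successive quotients are the partial quotients a_0, a_1, ... (each step inverts the fractional part left over by the previous one):
  39 = 2*17 + 5, so a_0 = 2.
  17 = 3*5 + 2, so a_1 = 3.
  5 = 2*2 + 1, so a_2 = 2.
  2 = 2*1 + 0, so a_3 = 2.
The remainder reaches 0 after 4 divisions, so the expansion has 4 partial quotients, read off in order.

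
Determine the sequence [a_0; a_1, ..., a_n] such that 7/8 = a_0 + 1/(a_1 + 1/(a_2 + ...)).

Run the Euclidean algorithm on 7 and 8; the successive quotients are the partial quotients a_0, a_1, ... (each step inverts the fractional part left over by the previous one):
  7 = 0*8 + 7, so a_0 = 0.
  8 = 1*7 + 1, so a_1 = 1.
  7 = 7*1 + 0, so a_2 = 7.
The remainder reaches 0 after 3 divisions, so the expansion has 3 partial quotients, read off in order.

[0; 1, 7]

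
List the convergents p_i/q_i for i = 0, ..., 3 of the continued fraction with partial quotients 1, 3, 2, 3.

Using the convergent recurrence p_i = a_i*p_{i-1} + p_{i-2}, q_i = a_i*q_{i-1} + q_{i-2} with p_{-2}=0, p_{-1}=1, q_{-2}=1, q_{-1}=0:
  i=0: a_0=1, p_0 = 1*1 + 0 = 1, q_0 = 1*0 + 1 = 1.
  i=1: a_1=3, p_1 = 3*1 + 1 = 4, q_1 = 3*1 + 0 = 3.
  i=2: a_2=2, p_2 = 2*4 + 1 = 9, q_2 = 2*3 + 1 = 7.
  i=3: a_3=3, p_3 = 3*9 + 4 = 31, q_3 = 3*7 + 3 = 24.

1/1, 4/3, 9/7, 31/24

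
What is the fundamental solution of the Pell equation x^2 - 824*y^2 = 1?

(x, y) = (59535, 2074)

First expand sqrt(824) as a continued fraction. With x_i = (sqrt(824) + m_i)/d_i and (m_0, d_0) = (0, 1): a_0 = floor(sqrt(824)) = 28, since 28^2 = 784 <= 824 < 841 = 29^2.
Iterate m_{i+1} = d_i*a_i - m_i, d_{i+1} = (824 - m_{i+1}^2)/d_i, a_{i+1} = floor((a_0 + m_{i+1})/d_{i+1}):
  m_1 = 1*28 - 0 = 28, d_1 = (824 - 28^2)/1 = 40/1 = 40, a_1 = floor((28 + 28)/40) = 1.
  m_2 = 40*1 - 28 = 12, d_2 = (824 - 12^2)/40 = 680/40 = 17, a_2 = floor((28 + 12)/17) = 2.
  m_3 = 17*2 - 12 = 22, d_3 = (824 - 22^2)/17 = 340/17 = 20, a_3 = floor((28 + 22)/20) = 2.
  m_4 = 20*2 - 22 = 18, d_4 = (824 - 18^2)/20 = 500/20 = 25, a_4 = floor((28 + 18)/25) = 1.
  m_5 = 25*1 - 18 = 7, d_5 = (824 - 7^2)/25 = 775/25 = 31, a_5 = floor((28 + 7)/31) = 1.
  m_6 = 31*1 - 7 = 24, d_6 = (824 - 24^2)/31 = 248/31 = 8, a_6 = floor((28 + 24)/8) = 6.
  m_7 = 8*6 - 24 = 24, d_7 = (824 - 24^2)/8 = 248/8 = 31, a_7 = floor((28 + 24)/31) = 1.
  m_8 = 31*1 - 24 = 7, d_8 = (824 - 7^2)/31 = 775/31 = 25, a_8 = floor((28 + 7)/25) = 1.
  m_9 = 25*1 - 7 = 18, d_9 = (824 - 18^2)/25 = 500/25 = 20, a_9 = floor((28 + 18)/20) = 2.
  m_10 = 20*2 - 18 = 22, d_10 = (824 - 22^2)/20 = 340/20 = 17, a_10 = floor((28 + 22)/17) = 2.
  m_11 = 17*2 - 22 = 12, d_11 = (824 - 12^2)/17 = 680/17 = 40, a_11 = floor((28 + 12)/40) = 1.
  m_12 = 40*1 - 12 = 28, d_12 = (824 - 28^2)/40 = 40/40 = 1, a_12 = floor((28 + 28)/1) = 56.
  m_13 = 1*56 - 28 = 28, d_13 = (824 - 28^2)/1 = 40/1 = 40: (m_13, d_13) = (m_1, d_1) = (28, 40), so from here the quotients repeat a_1, ..., a_12; the period length is 12.
So sqrt(824) = [28; (1, 2, 2, 1, 1, 6, 1, 1, 2, 2, 1, 56)] with period length k = 12.
k is even, so the fundamental solution of x^2 - 824y^2 = 1 is (p_{k-1}, q_{k-1}) = (p_11, q_11); compute convergents through index 11.
Convergents (p_i = a_i*p_{i-1} + p_{i-2}, q_i = a_i*q_{i-1} + q_{i-2} with p_{-2}=0, p_{-1}=1, q_{-2}=1, q_{-1}=0):
  i=0: a_0=28, p_0 = 28*1 + 0 = 28, q_0 = 28*0 + 1 = 1.
  i=1: a_1=1, p_1 = 1*28 + 1 = 29, q_1 = 1*1 + 0 = 1.
  i=2: a_2=2, p_2 = 2*29 + 28 = 86, q_2 = 2*1 + 1 = 3.
  i=3: a_3=2, p_3 = 2*86 + 29 = 201, q_3 = 2*3 + 1 = 7.
  i=4: a_4=1, p_4 = 1*201 + 86 = 287, q_4 = 1*7 + 3 = 10.
  i=5: a_5=1, p_5 = 1*287 + 201 = 488, q_5 = 1*10 + 7 = 17.
  i=6: a_6=6, p_6 = 6*488 + 287 = 3215, q_6 = 6*17 + 10 = 112.
  i=7: a_7=1, p_7 = 1*3215 + 488 = 3703, q_7 = 1*112 + 17 = 129.
  i=8: a_8=1, p_8 = 1*3703 + 3215 = 6918, q_8 = 1*129 + 112 = 241.
  i=9: a_9=2, p_9 = 2*6918 + 3703 = 17539, q_9 = 2*241 + 129 = 611.
  i=10: a_10=2, p_10 = 2*17539 + 6918 = 41996, q_10 = 2*611 + 241 = 1463.
  i=11: a_11=1, p_11 = 1*41996 + 17539 = 59535, q_11 = 1*1463 + 611 = 2074.
Check: 59535^2 - 824*2074^2 = 3544416225 - 3544416224 = 1, so (x, y) = (59535, 2074) solves the equation, and by the theorem it is the least positive solution.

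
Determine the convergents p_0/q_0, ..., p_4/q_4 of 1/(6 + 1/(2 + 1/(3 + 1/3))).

Using the convergent recurrence p_i = a_i*p_{i-1} + p_{i-2}, q_i = a_i*q_{i-1} + q_{i-2} with p_{-2}=0, p_{-1}=1, q_{-2}=1, q_{-1}=0:
  i=0: a_0=0, p_0 = 0*1 + 0 = 0, q_0 = 0*0 + 1 = 1.
  i=1: a_1=6, p_1 = 6*0 + 1 = 1, q_1 = 6*1 + 0 = 6.
  i=2: a_2=2, p_2 = 2*1 + 0 = 2, q_2 = 2*6 + 1 = 13.
  i=3: a_3=3, p_3 = 3*2 + 1 = 7, q_3 = 3*13 + 6 = 45.
  i=4: a_4=3, p_4 = 3*7 + 2 = 23, q_4 = 3*45 + 13 = 148.

0/1, 1/6, 2/13, 7/45, 23/148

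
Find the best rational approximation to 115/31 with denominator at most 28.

Expand x = 115/31 as a continued fraction with the Euclidean algorithm:
  115 = 3*31 + 22, so a_0 = 3.
  31 = 1*22 + 9, so a_1 = 1.
  22 = 2*9 + 4, so a_2 = 2.
  9 = 2*4 + 1, so a_3 = 2.
  4 = 4*1 + 0, so a_4 = 4.
so x = [3; 1, 2, 2, 4].
Convergents (p_i = a_i*p_{i-1} + p_{i-2}, q_i = a_i*q_{i-1} + q_{i-2} with p_{-2}=0, p_{-1}=1, q_{-2}=1, q_{-1}=0), until the denominator exceeds 28:
  i=0: a_0=3, p_0 = 3*1 + 0 = 3, q_0 = 3*0 + 1 = 1.
  i=1: a_1=1, p_1 = 1*3 + 1 = 4, q_1 = 1*1 + 0 = 1.
  i=2: a_2=2, p_2 = 2*4 + 3 = 11, q_2 = 2*1 + 1 = 3.
  i=3: a_3=2, p_3 = 2*11 + 4 = 26, q_3 = 2*3 + 1 = 7.
  i=4: a_4=4, p_4 = 4*26 + 11 = 115, q_4 = 4*7 + 3 = 31.
q_4 = 31 > 28, so the last convergent with denominator <= 28 is p_3/q_3 = 26/7.
The closest fraction with denominator <= 28 is either p_3/q_3 or the intermediate fraction (k*p_3 + p_2)/(k*q_3 + q_2) with the largest k >= 1 whose denominator stays <= 28; these approach x as k grows, and every other convergent or intermediate fraction in range is farther away.
Largest k: floor((28 - q_2)/q_3) = floor((28 - 3)/7) = 3.
That gives (3*26 + 11)/(3*7 + 3) = 89/24.
Compare the errors: |x - 26/7| = |115*7 - 26*31|/(31*7) = 1/217, and |x - 89/24| = |115*24 - 89*31|/(31*24) = 1/744.
Cross-multiplying, 1*217 = 217 < 744 = 1*744, so 1/744 is smaller: the intermediate fraction 89/24 is closer to x than 26/7.

89/24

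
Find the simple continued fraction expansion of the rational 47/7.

Run the Euclidean algorithm on 47 and 7; the successive quotients are the partial quotients a_0, a_1, ... (each step inverts the fractional part left over by the previous one):
  47 = 6*7 + 5, so a_0 = 6.
  7 = 1*5 + 2, so a_1 = 1.
  5 = 2*2 + 1, so a_2 = 2.
  2 = 2*1 + 0, so a_3 = 2.
The remainder reaches 0 after 4 divisions, so the expansion has 4 partial quotients, read off in order.

[6; 1, 2, 2]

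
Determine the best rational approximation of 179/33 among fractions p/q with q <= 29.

Expand x = 179/33 as a continued fraction with the Euclidean algorithm:
  179 = 5*33 + 14, so a_0 = 5.
  33 = 2*14 + 5, so a_1 = 2.
  14 = 2*5 + 4, so a_2 = 2.
  5 = 1*4 + 1, so a_3 = 1.
  4 = 4*1 + 0, so a_4 = 4.
so x = [5; 2, 2, 1, 4].
Convergents (p_i = a_i*p_{i-1} + p_{i-2}, q_i = a_i*q_{i-1} + q_{i-2} with p_{-2}=0, p_{-1}=1, q_{-2}=1, q_{-1}=0), until the denominator exceeds 29:
  i=0: a_0=5, p_0 = 5*1 + 0 = 5, q_0 = 5*0 + 1 = 1.
  i=1: a_1=2, p_1 = 2*5 + 1 = 11, q_1 = 2*1 + 0 = 2.
  i=2: a_2=2, p_2 = 2*11 + 5 = 27, q_2 = 2*2 + 1 = 5.
  i=3: a_3=1, p_3 = 1*27 + 11 = 38, q_3 = 1*5 + 2 = 7.
  i=4: a_4=4, p_4 = 4*38 + 27 = 179, q_4 = 4*7 + 5 = 33.
q_4 = 33 > 29, so the last convergent with denominator <= 29 is p_3/q_3 = 38/7.
The closest fraction with denominator <= 29 is either p_3/q_3 or the intermediate fraction (k*p_3 + p_2)/(k*q_3 + q_2) with the largest k >= 1 whose denominator stays <= 29; these approach x as k grows, and every other convergent or intermediate fraction in range is farther away.
Largest k: floor((29 - q_2)/q_3) = floor((29 - 5)/7) = 3.
That gives (3*38 + 27)/(3*7 + 5) = 141/26.
Compare the errors: |x - 38/7| = |179*7 - 38*33|/(33*7) = 1/231, and |x - 141/26| = |179*26 - 141*33|/(33*26) = 1/858.
Cross-multiplying, 1*231 = 231 < 858 = 1*858, so 1/858 is smaller: the intermediate fraction 141/26 is closer to x than 38/7.

141/26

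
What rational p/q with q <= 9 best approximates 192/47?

Expand x = 192/47 as a continued fraction with the Euclidean algorithm:
  192 = 4*47 + 4, so a_0 = 4.
  47 = 11*4 + 3, so a_1 = 11.
  4 = 1*3 + 1, so a_2 = 1.
  3 = 3*1 + 0, so a_3 = 3.
so x = [4; 11, 1, 3].
Convergents (p_i = a_i*p_{i-1} + p_{i-2}, q_i = a_i*q_{i-1} + q_{i-2} with p_{-2}=0, p_{-1}=1, q_{-2}=1, q_{-1}=0), until the denominator exceeds 9:
  i=0: a_0=4, p_0 = 4*1 + 0 = 4, q_0 = 4*0 + 1 = 1.
  i=1: a_1=11, p_1 = 11*4 + 1 = 45, q_1 = 11*1 + 0 = 11.
q_1 = 11 > 9, so the last convergent with denominator <= 9 is p_0/q_0 = 4/1.
The closest fraction with denominator <= 9 is either p_0/q_0 or the intermediate fraction (k*p_0 + p_{-1})/(k*q_0 + q_{-1}) with the largest k >= 1 whose denominator stays <= 9; these approach x as k grows, and every other convergent or intermediate fraction in range is farther away.
Largest k: floor((9 - q_{-1})/q_0) = floor((9 - 0)/1) = 9 (using the seeds p_{-1} = 1, q_{-1} = 0).
That gives (9*4 + 1)/(9*1 + 0) = 37/9.
Compare the errors: |x - 4/1| = |192*1 - 4*47|/(47*1) = 4/47, and |x - 37/9| = |192*9 - 37*47|/(47*9) = 11/423.
Cross-multiplying, 11*47 = 517 < 1692 = 4*423, so 11/423 is smaller: the intermediate fraction 37/9 is closer to x than 4/1.

37/9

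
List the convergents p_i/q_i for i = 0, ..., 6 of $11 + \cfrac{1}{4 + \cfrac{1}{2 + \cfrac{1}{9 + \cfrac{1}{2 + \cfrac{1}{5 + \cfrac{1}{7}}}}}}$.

11/1, 45/4, 101/9, 954/85, 2009/179, 10999/980, 79002/7039

Using the convergent recurrence p_i = a_i*p_{i-1} + p_{i-2}, q_i = a_i*q_{i-1} + q_{i-2} with p_{-2}=0, p_{-1}=1, q_{-2}=1, q_{-1}=0:
  i=0: a_0=11, p_0 = 11*1 + 0 = 11, q_0 = 11*0 + 1 = 1.
  i=1: a_1=4, p_1 = 4*11 + 1 = 45, q_1 = 4*1 + 0 = 4.
  i=2: a_2=2, p_2 = 2*45 + 11 = 101, q_2 = 2*4 + 1 = 9.
  i=3: a_3=9, p_3 = 9*101 + 45 = 954, q_3 = 9*9 + 4 = 85.
  i=4: a_4=2, p_4 = 2*954 + 101 = 2009, q_4 = 2*85 + 9 = 179.
  i=5: a_5=5, p_5 = 5*2009 + 954 = 10999, q_5 = 5*179 + 85 = 980.
  i=6: a_6=7, p_6 = 7*10999 + 2009 = 79002, q_6 = 7*980 + 179 = 7039.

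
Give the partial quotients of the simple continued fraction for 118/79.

Run the Euclidean algorithm on 118 and 79; the successive quotients are the partial quotients a_0, a_1, ... (each step inverts the fractional part left over by the previous one):
  118 = 1*79 + 39, so a_0 = 1.
  79 = 2*39 + 1, so a_1 = 2.
  39 = 39*1 + 0, so a_2 = 39.
The remainder reaches 0 after 3 divisions, so the expansion has 3 partial quotients, read off in order.

[1; 2, 39]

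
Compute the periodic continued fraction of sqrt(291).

[17; (17, 34)]

Write x_i = (sqrt(291) + m_i)/d_i with (m_0, d_0) = (0, 1). a_0 = floor(sqrt(291)) = 17, since 17^2 = 289 <= 291 < 324 = 18^2.
Iterate m_{i+1} = d_i*a_i - m_i, d_{i+1} = (291 - m_{i+1}^2)/d_i, a_{i+1} = floor((a_0 + m_{i+1})/d_{i+1}):
  m_1 = 1*17 - 0 = 17, d_1 = (291 - 17^2)/1 = 2/1 = 2, a_1 = floor((17 + 17)/2) = 17.
  m_2 = 2*17 - 17 = 17, d_2 = (291 - 17^2)/2 = 2/2 = 1, a_2 = floor((17 + 17)/1) = 34.
  m_3 = 1*34 - 17 = 17, d_3 = (291 - 17^2)/1 = 2/1 = 2: (m_3, d_3) = (m_1, d_1) = (17, 2), so from here the quotients repeat a_1, a_2; the period length is 2.
Hence the expansion of sqrt(291) is a_0 = 17 followed by the repeating block 17, 34 (period 2).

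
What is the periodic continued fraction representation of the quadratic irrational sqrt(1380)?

[37; (6, 1, 2, 1, 6, 74)]

Write x_i = (sqrt(1380) + m_i)/d_i with (m_0, d_0) = (0, 1). a_0 = floor(sqrt(1380)) = 37, since 37^2 = 1369 <= 1380 < 1444 = 38^2.
Iterate m_{i+1} = d_i*a_i - m_i, d_{i+1} = (1380 - m_{i+1}^2)/d_i, a_{i+1} = floor((a_0 + m_{i+1})/d_{i+1}):
  m_1 = 1*37 - 0 = 37, d_1 = (1380 - 37^2)/1 = 11/1 = 11, a_1 = floor((37 + 37)/11) = 6.
  m_2 = 11*6 - 37 = 29, d_2 = (1380 - 29^2)/11 = 539/11 = 49, a_2 = floor((37 + 29)/49) = 1.
  m_3 = 49*1 - 29 = 20, d_3 = (1380 - 20^2)/49 = 980/49 = 20, a_3 = floor((37 + 20)/20) = 2.
  m_4 = 20*2 - 20 = 20, d_4 = (1380 - 20^2)/20 = 980/20 = 49, a_4 = floor((37 + 20)/49) = 1.
  m_5 = 49*1 - 20 = 29, d_5 = (1380 - 29^2)/49 = 539/49 = 11, a_5 = floor((37 + 29)/11) = 6.
  m_6 = 11*6 - 29 = 37, d_6 = (1380 - 37^2)/11 = 11/11 = 1, a_6 = floor((37 + 37)/1) = 74.
  m_7 = 1*74 - 37 = 37, d_7 = (1380 - 37^2)/1 = 11/1 = 11: (m_7, d_7) = (m_1, d_1) = (37, 11), so from here the quotients repeat a_1, ..., a_6; the period length is 6.
Hence the expansion of sqrt(1380) is a_0 = 37 followed by the repeating block 6, 1, 2, 1, 6, 74 (period 6).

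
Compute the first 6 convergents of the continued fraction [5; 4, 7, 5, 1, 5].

5/1, 21/4, 152/29, 781/149, 933/178, 5446/1039

Using the convergent recurrence p_i = a_i*p_{i-1} + p_{i-2}, q_i = a_i*q_{i-1} + q_{i-2} with p_{-2}=0, p_{-1}=1, q_{-2}=1, q_{-1}=0:
  i=0: a_0=5, p_0 = 5*1 + 0 = 5, q_0 = 5*0 + 1 = 1.
  i=1: a_1=4, p_1 = 4*5 + 1 = 21, q_1 = 4*1 + 0 = 4.
  i=2: a_2=7, p_2 = 7*21 + 5 = 152, q_2 = 7*4 + 1 = 29.
  i=3: a_3=5, p_3 = 5*152 + 21 = 781, q_3 = 5*29 + 4 = 149.
  i=4: a_4=1, p_4 = 1*781 + 152 = 933, q_4 = 1*149 + 29 = 178.
  i=5: a_5=5, p_5 = 5*933 + 781 = 5446, q_5 = 5*178 + 149 = 1039.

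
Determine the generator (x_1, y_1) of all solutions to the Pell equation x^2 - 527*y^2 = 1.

(x, y) = (528, 23)

First expand sqrt(527) as a continued fraction. With x_i = (sqrt(527) + m_i)/d_i and (m_0, d_0) = (0, 1): a_0 = floor(sqrt(527)) = 22, since 22^2 = 484 <= 527 < 529 = 23^2.
Iterate m_{i+1} = d_i*a_i - m_i, d_{i+1} = (527 - m_{i+1}^2)/d_i, a_{i+1} = floor((a_0 + m_{i+1})/d_{i+1}):
  m_1 = 1*22 - 0 = 22, d_1 = (527 - 22^2)/1 = 43/1 = 43, a_1 = floor((22 + 22)/43) = 1.
  m_2 = 43*1 - 22 = 21, d_2 = (527 - 21^2)/43 = 86/43 = 2, a_2 = floor((22 + 21)/2) = 21.
  m_3 = 2*21 - 21 = 21, d_3 = (527 - 21^2)/2 = 86/2 = 43, a_3 = floor((22 + 21)/43) = 1.
  m_4 = 43*1 - 21 = 22, d_4 = (527 - 22^2)/43 = 43/43 = 1, a_4 = floor((22 + 22)/1) = 44.
  m_5 = 1*44 - 22 = 22, d_5 = (527 - 22^2)/1 = 43/1 = 43: (m_5, d_5) = (m_1, d_1) = (22, 43), so from here the quotients repeat a_1, ..., a_4; the period length is 4.
So sqrt(527) = [22; (1, 21, 1, 44)] with period length k = 4.
k is even, so the fundamental solution of x^2 - 527y^2 = 1 is (p_{k-1}, q_{k-1}) = (p_3, q_3); compute convergents through index 3.
Convergents (p_i = a_i*p_{i-1} + p_{i-2}, q_i = a_i*q_{i-1} + q_{i-2} with p_{-2}=0, p_{-1}=1, q_{-2}=1, q_{-1}=0):
  i=0: a_0=22, p_0 = 22*1 + 0 = 22, q_0 = 22*0 + 1 = 1.
  i=1: a_1=1, p_1 = 1*22 + 1 = 23, q_1 = 1*1 + 0 = 1.
  i=2: a_2=21, p_2 = 21*23 + 22 = 505, q_2 = 21*1 + 1 = 22.
  i=3: a_3=1, p_3 = 1*505 + 23 = 528, q_3 = 1*22 + 1 = 23.
Check: 528^2 - 527*23^2 = 278784 - 278783 = 1, so (x, y) = (528, 23) solves the equation, and by the theorem it is the least positive solution.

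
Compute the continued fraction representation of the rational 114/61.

Run the Euclidean algorithm on 114 and 61; the successive quotients are the partial quotients a_0, a_1, ... (each step inverts the fractional part left over by the previous one):
  114 = 1*61 + 53, so a_0 = 1.
  61 = 1*53 + 8, so a_1 = 1.
  53 = 6*8 + 5, so a_2 = 6.
  8 = 1*5 + 3, so a_3 = 1.
  5 = 1*3 + 2, so a_4 = 1.
  3 = 1*2 + 1, so a_5 = 1.
  2 = 2*1 + 0, so a_6 = 2.
The remainder reaches 0 after 7 divisions, so the expansion has 7 partial quotients, read off in order.

[1; 1, 6, 1, 1, 1, 2]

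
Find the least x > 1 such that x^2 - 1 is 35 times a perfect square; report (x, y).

(x, y) = (6, 1)

First expand sqrt(35) as a continued fraction. With x_i = (sqrt(35) + m_i)/d_i and (m_0, d_0) = (0, 1): a_0 = floor(sqrt(35)) = 5, since 5^2 = 25 <= 35 < 36 = 6^2.
Iterate m_{i+1} = d_i*a_i - m_i, d_{i+1} = (35 - m_{i+1}^2)/d_i, a_{i+1} = floor((a_0 + m_{i+1})/d_{i+1}):
  m_1 = 1*5 - 0 = 5, d_1 = (35 - 5^2)/1 = 10/1 = 10, a_1 = floor((5 + 5)/10) = 1.
  m_2 = 10*1 - 5 = 5, d_2 = (35 - 5^2)/10 = 10/10 = 1, a_2 = floor((5 + 5)/1) = 10.
  m_3 = 1*10 - 5 = 5, d_3 = (35 - 5^2)/1 = 10/1 = 10: (m_3, d_3) = (m_1, d_1) = (5, 10), so from here the quotients repeat a_1, a_2; the period length is 2.
So sqrt(35) = [5; (1, 10)] with period length k = 2.
k is even, so the fundamental solution of x^2 - 35y^2 = 1 is (p_{k-1}, q_{k-1}) = (p_1, q_1); compute convergents through index 1.
Convergents (p_i = a_i*p_{i-1} + p_{i-2}, q_i = a_i*q_{i-1} + q_{i-2} with p_{-2}=0, p_{-1}=1, q_{-2}=1, q_{-1}=0):
  i=0: a_0=5, p_0 = 5*1 + 0 = 5, q_0 = 5*0 + 1 = 1.
  i=1: a_1=1, p_1 = 1*5 + 1 = 6, q_1 = 1*1 + 0 = 1.
Check: 6^2 - 35*1^2 = 36 - 35 = 1, so (x, y) = (6, 1) solves the equation, and by the theorem it is the least positive solution.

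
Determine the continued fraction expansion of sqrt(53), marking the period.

[7; (3, 1, 1, 3, 14)]

Write x_i = (sqrt(53) + m_i)/d_i with (m_0, d_0) = (0, 1). a_0 = floor(sqrt(53)) = 7, since 7^2 = 49 <= 53 < 64 = 8^2.
Iterate m_{i+1} = d_i*a_i - m_i, d_{i+1} = (53 - m_{i+1}^2)/d_i, a_{i+1} = floor((a_0 + m_{i+1})/d_{i+1}):
  m_1 = 1*7 - 0 = 7, d_1 = (53 - 7^2)/1 = 4/1 = 4, a_1 = floor((7 + 7)/4) = 3.
  m_2 = 4*3 - 7 = 5, d_2 = (53 - 5^2)/4 = 28/4 = 7, a_2 = floor((7 + 5)/7) = 1.
  m_3 = 7*1 - 5 = 2, d_3 = (53 - 2^2)/7 = 49/7 = 7, a_3 = floor((7 + 2)/7) = 1.
  m_4 = 7*1 - 2 = 5, d_4 = (53 - 5^2)/7 = 28/7 = 4, a_4 = floor((7 + 5)/4) = 3.
  m_5 = 4*3 - 5 = 7, d_5 = (53 - 7^2)/4 = 4/4 = 1, a_5 = floor((7 + 7)/1) = 14.
  m_6 = 1*14 - 7 = 7, d_6 = (53 - 7^2)/1 = 4/1 = 4: (m_6, d_6) = (m_1, d_1) = (7, 4), so from here the quotients repeat a_1, ..., a_5; the period length is 5.
Hence the expansion of sqrt(53) is a_0 = 7 followed by the repeating block 3, 1, 1, 3, 14 (period 5).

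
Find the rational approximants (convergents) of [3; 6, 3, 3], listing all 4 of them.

3/1, 19/6, 60/19, 199/63

Using the convergent recurrence p_i = a_i*p_{i-1} + p_{i-2}, q_i = a_i*q_{i-1} + q_{i-2} with p_{-2}=0, p_{-1}=1, q_{-2}=1, q_{-1}=0:
  i=0: a_0=3, p_0 = 3*1 + 0 = 3, q_0 = 3*0 + 1 = 1.
  i=1: a_1=6, p_1 = 6*3 + 1 = 19, q_1 = 6*1 + 0 = 6.
  i=2: a_2=3, p_2 = 3*19 + 3 = 60, q_2 = 3*6 + 1 = 19.
  i=3: a_3=3, p_3 = 3*60 + 19 = 199, q_3 = 3*19 + 6 = 63.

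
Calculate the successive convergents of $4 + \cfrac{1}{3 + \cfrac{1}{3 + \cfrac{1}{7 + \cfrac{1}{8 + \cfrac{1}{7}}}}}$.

4/1, 13/3, 43/10, 314/73, 2555/594, 18199/4231

Using the convergent recurrence p_i = a_i*p_{i-1} + p_{i-2}, q_i = a_i*q_{i-1} + q_{i-2} with p_{-2}=0, p_{-1}=1, q_{-2}=1, q_{-1}=0:
  i=0: a_0=4, p_0 = 4*1 + 0 = 4, q_0 = 4*0 + 1 = 1.
  i=1: a_1=3, p_1 = 3*4 + 1 = 13, q_1 = 3*1 + 0 = 3.
  i=2: a_2=3, p_2 = 3*13 + 4 = 43, q_2 = 3*3 + 1 = 10.
  i=3: a_3=7, p_3 = 7*43 + 13 = 314, q_3 = 7*10 + 3 = 73.
  i=4: a_4=8, p_4 = 8*314 + 43 = 2555, q_4 = 8*73 + 10 = 594.
  i=5: a_5=7, p_5 = 7*2555 + 314 = 18199, q_5 = 7*594 + 73 = 4231.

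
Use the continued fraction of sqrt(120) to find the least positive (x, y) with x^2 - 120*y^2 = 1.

(x, y) = (11, 1)

First expand sqrt(120) as a continued fraction. With x_i = (sqrt(120) + m_i)/d_i and (m_0, d_0) = (0, 1): a_0 = floor(sqrt(120)) = 10, since 10^2 = 100 <= 120 < 121 = 11^2.
Iterate m_{i+1} = d_i*a_i - m_i, d_{i+1} = (120 - m_{i+1}^2)/d_i, a_{i+1} = floor((a_0 + m_{i+1})/d_{i+1}):
  m_1 = 1*10 - 0 = 10, d_1 = (120 - 10^2)/1 = 20/1 = 20, a_1 = floor((10 + 10)/20) = 1.
  m_2 = 20*1 - 10 = 10, d_2 = (120 - 10^2)/20 = 20/20 = 1, a_2 = floor((10 + 10)/1) = 20.
  m_3 = 1*20 - 10 = 10, d_3 = (120 - 10^2)/1 = 20/1 = 20: (m_3, d_3) = (m_1, d_1) = (10, 20), so from here the quotients repeat a_1, a_2; the period length is 2.
So sqrt(120) = [10; (1, 20)] with period length k = 2.
k is even, so the fundamental solution of x^2 - 120y^2 = 1 is (p_{k-1}, q_{k-1}) = (p_1, q_1); compute convergents through index 1.
Convergents (p_i = a_i*p_{i-1} + p_{i-2}, q_i = a_i*q_{i-1} + q_{i-2} with p_{-2}=0, p_{-1}=1, q_{-2}=1, q_{-1}=0):
  i=0: a_0=10, p_0 = 10*1 + 0 = 10, q_0 = 10*0 + 1 = 1.
  i=1: a_1=1, p_1 = 1*10 + 1 = 11, q_1 = 1*1 + 0 = 1.
Check: 11^2 - 120*1^2 = 121 - 120 = 1, so (x, y) = (11, 1) solves the equation, and by the theorem it is the least positive solution.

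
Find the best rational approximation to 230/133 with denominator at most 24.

Expand x = 230/133 as a continued fraction with the Euclidean algorithm:
  230 = 1*133 + 97, so a_0 = 1.
  133 = 1*97 + 36, so a_1 = 1.
  97 = 2*36 + 25, so a_2 = 2.
  36 = 1*25 + 11, so a_3 = 1.
  25 = 2*11 + 3, so a_4 = 2.
  11 = 3*3 + 2, so a_5 = 3.
  3 = 1*2 + 1, so a_6 = 1.
  2 = 2*1 + 0, so a_7 = 2.
so x = [1; 1, 2, 1, 2, 3, 1, 2].
Convergents (p_i = a_i*p_{i-1} + p_{i-2}, q_i = a_i*q_{i-1} + q_{i-2} with p_{-2}=0, p_{-1}=1, q_{-2}=1, q_{-1}=0), until the denominator exceeds 24:
  i=0: a_0=1, p_0 = 1*1 + 0 = 1, q_0 = 1*0 + 1 = 1.
  i=1: a_1=1, p_1 = 1*1 + 1 = 2, q_1 = 1*1 + 0 = 1.
  i=2: a_2=2, p_2 = 2*2 + 1 = 5, q_2 = 2*1 + 1 = 3.
  i=3: a_3=1, p_3 = 1*5 + 2 = 7, q_3 = 1*3 + 1 = 4.
  i=4: a_4=2, p_4 = 2*7 + 5 = 19, q_4 = 2*4 + 3 = 11.
  i=5: a_5=3, p_5 = 3*19 + 7 = 64, q_5 = 3*11 + 4 = 37.
q_5 = 37 > 24, so the last convergent with denominator <= 24 is p_4/q_4 = 19/11.
The closest fraction with denominator <= 24 is either p_4/q_4 or the intermediate fraction (k*p_4 + p_3)/(k*q_4 + q_3) with the largest k >= 1 whose denominator stays <= 24; these approach x as k grows, and every other convergent or intermediate fraction in range is farther away.
Largest k: floor((24 - q_3)/q_4) = floor((24 - 4)/11) = 1.
That gives (1*19 + 7)/(1*11 + 4) = 26/15.
Compare the errors: |x - 19/11| = |230*11 - 19*133|/(133*11) = 3/1463, and |x - 26/15| = |230*15 - 26*133|/(133*15) = 8/1995.
Cross-multiplying, 3*1995 = 5985 < 11704 = 8*1463, so 3/1463 is smaller: the convergent 19/11 is closer to x than 26/15.

19/11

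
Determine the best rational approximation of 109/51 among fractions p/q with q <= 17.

Expand x = 109/51 as a continued fraction with the Euclidean algorithm:
  109 = 2*51 + 7, so a_0 = 2.
  51 = 7*7 + 2, so a_1 = 7.
  7 = 3*2 + 1, so a_2 = 3.
  2 = 2*1 + 0, so a_3 = 2.
so x = [2; 7, 3, 2].
Convergents (p_i = a_i*p_{i-1} + p_{i-2}, q_i = a_i*q_{i-1} + q_{i-2} with p_{-2}=0, p_{-1}=1, q_{-2}=1, q_{-1}=0), until the denominator exceeds 17:
  i=0: a_0=2, p_0 = 2*1 + 0 = 2, q_0 = 2*0 + 1 = 1.
  i=1: a_1=7, p_1 = 7*2 + 1 = 15, q_1 = 7*1 + 0 = 7.
  i=2: a_2=3, p_2 = 3*15 + 2 = 47, q_2 = 3*7 + 1 = 22.
q_2 = 22 > 17, so the last convergent with denominator <= 17 is p_1/q_1 = 15/7.
The closest fraction with denominator <= 17 is either p_1/q_1 or the intermediate fraction (k*p_1 + p_0)/(k*q_1 + q_0) with the largest k >= 1 whose denominator stays <= 17; these approach x as k grows, and every other convergent or intermediate fraction in range is farther away.
Largest k: floor((17 - q_0)/q_1) = floor((17 - 1)/7) = 2.
That gives (2*15 + 2)/(2*7 + 1) = 32/15.
Compare the errors: |x - 15/7| = |109*7 - 15*51|/(51*7) = 2/357, and |x - 32/15| = |109*15 - 32*51|/(51*15) = 3/765.
Cross-multiplying, 3*357 = 1071 < 1530 = 2*765, so 3/765 is smaller: the intermediate fraction 32/15 is closer to x than 15/7.

32/15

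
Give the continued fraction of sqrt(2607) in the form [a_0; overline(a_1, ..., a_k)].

[51; overline(17, 102)]

Write x_i = (sqrt(2607) + m_i)/d_i with (m_0, d_0) = (0, 1). a_0 = floor(sqrt(2607)) = 51, since 51^2 = 2601 <= 2607 < 2704 = 52^2.
Iterate m_{i+1} = d_i*a_i - m_i, d_{i+1} = (2607 - m_{i+1}^2)/d_i, a_{i+1} = floor((a_0 + m_{i+1})/d_{i+1}):
  m_1 = 1*51 - 0 = 51, d_1 = (2607 - 51^2)/1 = 6/1 = 6, a_1 = floor((51 + 51)/6) = 17.
  m_2 = 6*17 - 51 = 51, d_2 = (2607 - 51^2)/6 = 6/6 = 1, a_2 = floor((51 + 51)/1) = 102.
  m_3 = 1*102 - 51 = 51, d_3 = (2607 - 51^2)/1 = 6/1 = 6: (m_3, d_3) = (m_1, d_1) = (51, 6), so from here the quotients repeat a_1, a_2; the period length is 2.
Hence the expansion of sqrt(2607) is a_0 = 51 followed by the repeating block 17, 102 (period 2).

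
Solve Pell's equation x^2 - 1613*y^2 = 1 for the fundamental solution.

(x, y) = (4416393, 109964)

First expand sqrt(1613) as a continued fraction. With x_i = (sqrt(1613) + m_i)/d_i and (m_0, d_0) = (0, 1): a_0 = floor(sqrt(1613)) = 40, since 40^2 = 1600 <= 1613 < 1681 = 41^2.
Iterate m_{i+1} = d_i*a_i - m_i, d_{i+1} = (1613 - m_{i+1}^2)/d_i, a_{i+1} = floor((a_0 + m_{i+1})/d_{i+1}):
  m_1 = 1*40 - 0 = 40, d_1 = (1613 - 40^2)/1 = 13/1 = 13, a_1 = floor((40 + 40)/13) = 6.
  m_2 = 13*6 - 40 = 38, d_2 = (1613 - 38^2)/13 = 169/13 = 13, a_2 = floor((40 + 38)/13) = 6.
  m_3 = 13*6 - 38 = 40, d_3 = (1613 - 40^2)/13 = 13/13 = 1, a_3 = floor((40 + 40)/1) = 80.
  m_4 = 1*80 - 40 = 40, d_4 = (1613 - 40^2)/1 = 13/1 = 13: (m_4, d_4) = (m_1, d_1) = (40, 13), so from here the quotients repeat a_1, ..., a_3; the period length is 3.
So sqrt(1613) = [40; (6, 6, 80)] with period length k = 3.
k is odd, so (p_{k-1}, q_{k-1}) only solves x^2 - 1613y^2 = -1 and the fundamental solution of x^2 - 1613y^2 = 1 is (p_{2k-1}, q_{2k-1}) = (p_5, q_5); compute convergents through index 5, running through the period twice.
Convergents (p_i = a_i*p_{i-1} + p_{i-2}, q_i = a_i*q_{i-1} + q_{i-2} with p_{-2}=0, p_{-1}=1, q_{-2}=1, q_{-1}=0):
  i=0: a_0=40, p_0 = 40*1 + 0 = 40, q_0 = 40*0 + 1 = 1.
  i=1: a_1=6, p_1 = 6*40 + 1 = 241, q_1 = 6*1 + 0 = 6.
  i=2: a_2=6, p_2 = 6*241 + 40 = 1486, q_2 = 6*6 + 1 = 37.
  i=3: a_3=80, p_3 = 80*1486 + 241 = 119121, q_3 = 80*37 + 6 = 2966.
  i=4: a_4=6, p_4 = 6*119121 + 1486 = 716212, q_4 = 6*2966 + 37 = 17833.
  i=5: a_5=6, p_5 = 6*716212 + 119121 = 4416393, q_5 = 6*17833 + 2966 = 109964.
Indeed p_2^2 - 1613*q_2^2 = 2208196 - 2208197 = -1, not +1.
Check: 4416393^2 - 1613*109964^2 = 19504527130449 - 19504527130448 = 1, so (x, y) = (4416393, 109964) solves the equation, and by the theorem it is the least positive solution.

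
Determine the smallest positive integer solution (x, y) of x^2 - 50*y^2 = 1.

First expand sqrt(50) as a continued fraction. With x_i = (sqrt(50) + m_i)/d_i and (m_0, d_0) = (0, 1): a_0 = floor(sqrt(50)) = 7, since 7^2 = 49 <= 50 < 64 = 8^2.
Iterate m_{i+1} = d_i*a_i - m_i, d_{i+1} = (50 - m_{i+1}^2)/d_i, a_{i+1} = floor((a_0 + m_{i+1})/d_{i+1}):
  m_1 = 1*7 - 0 = 7, d_1 = (50 - 7^2)/1 = 1/1 = 1, a_1 = floor((7 + 7)/1) = 14.
  m_2 = 1*14 - 7 = 7, d_2 = (50 - 7^2)/1 = 1/1 = 1: (m_2, d_2) = (m_1, d_1) = (7, 1), so from here the quotient a_1 repeats; the period length is 1.
So sqrt(50) = [7; (14)] with period length k = 1.
k is odd, so (p_{k-1}, q_{k-1}) only solves x^2 - 50y^2 = -1 and the fundamental solution of x^2 - 50y^2 = 1 is (p_{2k-1}, q_{2k-1}) = (p_1, q_1); compute convergents through index 1, running through the period twice.
Convergents (p_i = a_i*p_{i-1} + p_{i-2}, q_i = a_i*q_{i-1} + q_{i-2} with p_{-2}=0, p_{-1}=1, q_{-2}=1, q_{-1}=0):
  i=0: a_0=7, p_0 = 7*1 + 0 = 7, q_0 = 7*0 + 1 = 1.
  i=1: a_1=14, p_1 = 14*7 + 1 = 99, q_1 = 14*1 + 0 = 14.
Indeed p_0^2 - 50*q_0^2 = 49 - 50 = -1, not +1.
Check: 99^2 - 50*14^2 = 9801 - 9800 = 1, so (x, y) = (99, 14) solves the equation, and by the theorem it is the least positive solution.

(x, y) = (99, 14)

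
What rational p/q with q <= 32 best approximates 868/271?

Expand x = 868/271 as a continued fraction with the Euclidean algorithm:
  868 = 3*271 + 55, so a_0 = 3.
  271 = 4*55 + 51, so a_1 = 4.
  55 = 1*51 + 4, so a_2 = 1.
  51 = 12*4 + 3, so a_3 = 12.
  4 = 1*3 + 1, so a_4 = 1.
  3 = 3*1 + 0, so a_5 = 3.
so x = [3; 4, 1, 12, 1, 3].
Convergents (p_i = a_i*p_{i-1} + p_{i-2}, q_i = a_i*q_{i-1} + q_{i-2} with p_{-2}=0, p_{-1}=1, q_{-2}=1, q_{-1}=0), until the denominator exceeds 32:
  i=0: a_0=3, p_0 = 3*1 + 0 = 3, q_0 = 3*0 + 1 = 1.
  i=1: a_1=4, p_1 = 4*3 + 1 = 13, q_1 = 4*1 + 0 = 4.
  i=2: a_2=1, p_2 = 1*13 + 3 = 16, q_2 = 1*4 + 1 = 5.
  i=3: a_3=12, p_3 = 12*16 + 13 = 205, q_3 = 12*5 + 4 = 64.
q_3 = 64 > 32, so the last convergent with denominator <= 32 is p_2/q_2 = 16/5.
The closest fraction with denominator <= 32 is either p_2/q_2 or the intermediate fraction (k*p_2 + p_1)/(k*q_2 + q_1) with the largest k >= 1 whose denominator stays <= 32; these approach x as k grows, and every other convergent or intermediate fraction in range is farther away.
Largest k: floor((32 - q_1)/q_2) = floor((32 - 4)/5) = 5.
That gives (5*16 + 13)/(5*5 + 4) = 93/29.
Compare the errors: |x - 16/5| = |868*5 - 16*271|/(271*5) = 4/1355, and |x - 93/29| = |868*29 - 93*271|/(271*29) = 31/7859.
Cross-multiplying, 4*7859 = 31436 < 42005 = 31*1355, so 4/1355 is smaller: the convergent 16/5 is closer to x than 93/29.

16/5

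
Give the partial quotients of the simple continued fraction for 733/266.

[2; 1, 3, 10, 1, 5]

Run the Euclidean algorithm on 733 and 266; the successive quotients are the partial quotients a_0, a_1, ... (each step inverts the fractional part left over by the previous one):
  733 = 2*266 + 201, so a_0 = 2.
  266 = 1*201 + 65, so a_1 = 1.
  201 = 3*65 + 6, so a_2 = 3.
  65 = 10*6 + 5, so a_3 = 10.
  6 = 1*5 + 1, so a_4 = 1.
  5 = 5*1 + 0, so a_5 = 5.
The remainder reaches 0 after 6 divisions, so the expansion has 6 partial quotients, read off in order.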